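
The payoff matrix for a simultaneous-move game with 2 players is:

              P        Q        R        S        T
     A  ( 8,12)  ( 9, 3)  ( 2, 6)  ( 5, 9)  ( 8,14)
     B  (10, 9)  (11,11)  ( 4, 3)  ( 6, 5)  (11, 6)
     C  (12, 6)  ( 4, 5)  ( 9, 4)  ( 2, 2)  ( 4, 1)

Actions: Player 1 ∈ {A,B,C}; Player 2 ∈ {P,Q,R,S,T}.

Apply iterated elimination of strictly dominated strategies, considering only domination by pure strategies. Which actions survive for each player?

Survivors P1:{B,C} P2:{P,Q}

P1 drop A (B beats it: P:10>8 Q:11>9 R:4>2 S:6>5 T:11>8)
P2 drop R (P beats it: B:9>3 C:6>4)
P2 drop S (P beats it: B:9>5 C:6>2)
P2 drop T (P beats it: B:9>6 C:6>1)
P1→{B,C} P2→{P,Q}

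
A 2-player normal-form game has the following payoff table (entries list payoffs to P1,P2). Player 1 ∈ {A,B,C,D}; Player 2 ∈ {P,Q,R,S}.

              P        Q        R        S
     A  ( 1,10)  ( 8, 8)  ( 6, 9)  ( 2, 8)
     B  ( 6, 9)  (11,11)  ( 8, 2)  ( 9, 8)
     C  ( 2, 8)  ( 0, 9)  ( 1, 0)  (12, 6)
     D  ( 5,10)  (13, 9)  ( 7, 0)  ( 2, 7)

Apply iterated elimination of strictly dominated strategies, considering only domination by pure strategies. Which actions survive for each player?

IESDS → P1:{B,D} P2:{P,Q}

P1 drop A (B beats it: P:6>1 Q:11>8 R:8>6 S:9>2)
P2 drop R (P beats it: B:9>2 C:8>0 D:10>0)
P2 drop S (P beats it: B:9>8 C:8>6 D:10>7)
P1 drop C (B beats it: P:6>2 Q:11>0)
P1→{B,D} P2→{P,Q}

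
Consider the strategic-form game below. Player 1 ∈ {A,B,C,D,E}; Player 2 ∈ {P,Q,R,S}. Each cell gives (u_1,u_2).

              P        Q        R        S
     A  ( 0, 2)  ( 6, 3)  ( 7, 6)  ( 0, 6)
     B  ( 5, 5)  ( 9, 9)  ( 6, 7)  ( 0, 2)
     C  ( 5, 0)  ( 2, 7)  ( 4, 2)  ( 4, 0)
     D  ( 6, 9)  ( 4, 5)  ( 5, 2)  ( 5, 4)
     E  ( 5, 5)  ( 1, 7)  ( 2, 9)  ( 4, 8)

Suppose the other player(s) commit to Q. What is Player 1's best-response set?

u_1(A vs Q) = 6
u_1(B vs Q) = 9
u_1(C vs Q) = 2
u_1(D vs Q) = 4
u_1(E vs Q) = 1
max payoff 9 at {B}

argmax u_1 = {B}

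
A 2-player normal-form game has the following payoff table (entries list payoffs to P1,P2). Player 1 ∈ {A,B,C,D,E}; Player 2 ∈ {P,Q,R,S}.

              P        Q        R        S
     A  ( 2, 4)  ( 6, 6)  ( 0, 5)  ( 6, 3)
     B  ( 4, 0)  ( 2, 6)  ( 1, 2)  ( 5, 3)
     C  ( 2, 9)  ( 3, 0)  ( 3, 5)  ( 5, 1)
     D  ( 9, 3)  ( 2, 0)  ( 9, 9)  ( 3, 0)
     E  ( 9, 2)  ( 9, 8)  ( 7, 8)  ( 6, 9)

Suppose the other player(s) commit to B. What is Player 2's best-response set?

u_2(P vs B) = 0
u_2(Q vs B) = 6
u_2(R vs B) = 2
u_2(S vs B) = 3
max payoff 6 at {Q}

BR_2 = {Q}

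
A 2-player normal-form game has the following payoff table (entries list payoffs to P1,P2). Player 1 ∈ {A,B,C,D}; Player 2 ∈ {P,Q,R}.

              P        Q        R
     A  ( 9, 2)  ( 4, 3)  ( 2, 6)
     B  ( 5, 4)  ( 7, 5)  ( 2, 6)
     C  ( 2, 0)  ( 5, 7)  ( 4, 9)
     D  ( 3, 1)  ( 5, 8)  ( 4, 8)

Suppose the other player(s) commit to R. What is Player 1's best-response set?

BR_1 = {C,D}

u_1(A vs R) = 2
u_1(B vs R) = 2
u_1(C vs R) = 4
u_1(D vs R) = 4
max payoff 4 at {C,D}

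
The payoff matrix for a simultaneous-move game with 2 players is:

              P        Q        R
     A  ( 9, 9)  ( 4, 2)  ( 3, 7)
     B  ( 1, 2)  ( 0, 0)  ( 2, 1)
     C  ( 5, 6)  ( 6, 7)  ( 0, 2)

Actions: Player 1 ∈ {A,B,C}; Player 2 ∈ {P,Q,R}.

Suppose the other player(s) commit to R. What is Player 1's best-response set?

u_1(A vs R) = 3
u_1(B vs R) = 2
u_1(C vs R) = 0
max payoff 3 at {A}

P1 best: {A}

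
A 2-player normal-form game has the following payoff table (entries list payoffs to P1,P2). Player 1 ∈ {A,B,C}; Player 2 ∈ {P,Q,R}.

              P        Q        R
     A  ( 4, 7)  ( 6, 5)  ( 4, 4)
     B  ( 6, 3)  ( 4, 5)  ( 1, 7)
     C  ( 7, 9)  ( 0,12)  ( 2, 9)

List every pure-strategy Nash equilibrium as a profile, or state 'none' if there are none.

(A,P): not NE [P1→C gives 7>4]
(A,Q): not NE [P2→P gives 7>5]
(A,R): not NE [P2→P gives 7>4]
(B,P): not NE [P1→C gives 7>6; P2→R gives 7>3]
(B,Q): not NE [P1→A gives 6>4; P2→R gives 7>5]
(B,R): not NE [P1→A gives 4>1]
(C,P): not NE [P2→Q gives 12>9]
(C,Q): not NE [P1→A gives 6>0]
(C,R): not NE [P1→A gives 4>2; P2→Q gives 12>9]

No pure NE.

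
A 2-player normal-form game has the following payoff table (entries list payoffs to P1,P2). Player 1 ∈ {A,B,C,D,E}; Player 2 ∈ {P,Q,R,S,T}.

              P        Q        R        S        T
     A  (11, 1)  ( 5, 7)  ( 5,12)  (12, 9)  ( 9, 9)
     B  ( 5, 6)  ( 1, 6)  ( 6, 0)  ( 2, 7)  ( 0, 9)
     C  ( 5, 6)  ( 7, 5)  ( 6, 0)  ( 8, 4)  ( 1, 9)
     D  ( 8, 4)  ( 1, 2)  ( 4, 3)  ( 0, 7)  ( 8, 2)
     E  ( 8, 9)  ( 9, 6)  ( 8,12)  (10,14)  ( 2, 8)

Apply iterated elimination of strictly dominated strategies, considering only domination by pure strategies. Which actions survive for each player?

IESDS → P1:{A,E} P2:{R,S}

P1 drop B (E beats it: P:8>5 Q:9>1 R:8>6 S:10>2 T:2>0)
P1 drop C (E beats it: P:8>5 Q:9>7 R:8>6 S:10>8 T:2>1)
P1 drop D (A beats it: P:11>8 Q:5>1 R:5>4 S:12>0 T:9>8)
P2 drop P (R beats it: A:12>1 E:12>9)
P2 drop Q (R beats it: A:12>7 E:12>6)
P2 drop T (R beats it: A:12>9 E:12>8)
P1→{A,E} P2→{R,S}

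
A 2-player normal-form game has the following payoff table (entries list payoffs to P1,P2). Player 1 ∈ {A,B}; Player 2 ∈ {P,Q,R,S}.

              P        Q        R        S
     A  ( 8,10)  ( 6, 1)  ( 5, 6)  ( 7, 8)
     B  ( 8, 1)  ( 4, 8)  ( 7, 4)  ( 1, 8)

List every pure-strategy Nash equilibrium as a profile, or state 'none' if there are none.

(A,P): NE
(A,Q): not NE [P2→P gives 10>1]
(A,R): not NE [P1→B gives 7>5; P2→P gives 10>6]
(A,S): not NE [P2→P gives 10>8]
(B,P): not NE [P2→S gives 8>1]
(B,Q): not NE [P1→A gives 6>4]
(B,R): not NE [P2→S gives 8>4]
(B,S): not NE [P1→A gives 7>1]

PSNE = {(A,P)}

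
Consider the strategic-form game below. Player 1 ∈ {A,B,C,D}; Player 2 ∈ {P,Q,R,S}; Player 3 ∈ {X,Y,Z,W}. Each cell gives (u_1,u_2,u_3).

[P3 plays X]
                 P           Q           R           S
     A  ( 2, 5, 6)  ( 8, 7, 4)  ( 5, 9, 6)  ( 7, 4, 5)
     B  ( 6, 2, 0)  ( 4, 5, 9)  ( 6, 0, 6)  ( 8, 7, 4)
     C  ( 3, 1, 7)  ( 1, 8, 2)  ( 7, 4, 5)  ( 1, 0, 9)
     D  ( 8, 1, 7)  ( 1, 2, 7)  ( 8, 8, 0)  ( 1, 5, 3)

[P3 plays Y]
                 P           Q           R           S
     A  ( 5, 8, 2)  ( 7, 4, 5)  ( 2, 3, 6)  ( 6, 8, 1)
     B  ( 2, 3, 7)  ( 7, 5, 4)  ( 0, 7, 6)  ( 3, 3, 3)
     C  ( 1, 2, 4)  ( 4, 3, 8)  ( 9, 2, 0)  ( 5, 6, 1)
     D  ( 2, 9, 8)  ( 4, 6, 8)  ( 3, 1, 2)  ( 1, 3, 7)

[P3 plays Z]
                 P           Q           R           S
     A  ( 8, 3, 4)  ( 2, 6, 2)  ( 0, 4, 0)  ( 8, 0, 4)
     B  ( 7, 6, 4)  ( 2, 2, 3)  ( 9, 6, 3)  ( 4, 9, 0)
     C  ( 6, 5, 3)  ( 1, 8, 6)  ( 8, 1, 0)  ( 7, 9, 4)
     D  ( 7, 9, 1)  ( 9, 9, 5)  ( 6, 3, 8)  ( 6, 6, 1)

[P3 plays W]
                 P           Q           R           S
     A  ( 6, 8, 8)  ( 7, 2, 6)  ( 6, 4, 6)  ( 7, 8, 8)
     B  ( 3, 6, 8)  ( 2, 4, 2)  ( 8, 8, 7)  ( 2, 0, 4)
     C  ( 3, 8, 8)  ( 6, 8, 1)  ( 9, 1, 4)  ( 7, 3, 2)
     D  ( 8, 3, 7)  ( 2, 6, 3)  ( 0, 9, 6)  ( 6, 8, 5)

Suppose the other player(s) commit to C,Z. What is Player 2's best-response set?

u_2(P vs C,Z) = 5
u_2(Q vs C,Z) = 8
u_2(R vs C,Z) = 1
u_2(S vs C,Z) = 9
max payoff 9 at {S}

P2 best: {S}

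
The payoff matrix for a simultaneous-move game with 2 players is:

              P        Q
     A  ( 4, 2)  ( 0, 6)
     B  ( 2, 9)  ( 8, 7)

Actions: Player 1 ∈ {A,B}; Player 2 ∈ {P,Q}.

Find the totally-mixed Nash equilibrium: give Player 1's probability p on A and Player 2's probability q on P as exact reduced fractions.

P1 indiff ⇒ q·4+(1-q)·0 = q·2+(1-q)·8 ⇒ q(2) = (1-q)(8) ⇒ q = 4/5
P2 indiff ⇒ p·2+(1-p)·9 = p·6+(1-p)·7 ⇒ p(-4) = (1-p)(-2) ⇒ p = 1/3

(p,q) = (1/3, 4/5)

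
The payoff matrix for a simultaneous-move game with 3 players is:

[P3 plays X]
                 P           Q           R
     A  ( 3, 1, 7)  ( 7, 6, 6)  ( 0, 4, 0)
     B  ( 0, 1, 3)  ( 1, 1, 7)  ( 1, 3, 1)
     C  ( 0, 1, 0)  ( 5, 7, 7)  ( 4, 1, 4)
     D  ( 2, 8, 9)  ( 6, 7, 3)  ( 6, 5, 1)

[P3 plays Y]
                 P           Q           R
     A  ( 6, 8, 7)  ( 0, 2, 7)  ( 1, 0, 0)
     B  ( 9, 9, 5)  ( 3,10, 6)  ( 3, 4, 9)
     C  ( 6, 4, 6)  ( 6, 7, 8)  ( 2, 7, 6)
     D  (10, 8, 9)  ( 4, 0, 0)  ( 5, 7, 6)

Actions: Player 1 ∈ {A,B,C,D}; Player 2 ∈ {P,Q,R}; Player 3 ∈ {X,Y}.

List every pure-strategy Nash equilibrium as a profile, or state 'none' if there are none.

(A,P,X): not NE [P2→Q gives 6>1]
(A,P,Y): not NE [P1→D gives 10>6]
(A,Q,X): not NE [P3→Y gives 7>6]
(A,Q,Y): not NE [P1→C gives 6>0; P2→P gives 8>2]
(A,R,X): not NE [P1→D gives 6>0; P2→Q gives 6>4]
(A,R,Y): not NE [P1→D gives 5>1; P2→P gives 8>0]
(B,P,X): not NE [P1→A gives 3>0; P2→R gives 3>1; P3→Y gives 5>3]
(B,P,Y): not NE [P1→D gives 10>9; P2→Q gives 10>9]
(B,Q,X): not NE [P1→A gives 7>1; P2→R gives 3>1]
(B,Q,Y): not NE [P1→C gives 6>3; P3→X gives 7>6]
(B,R,X): not NE [P1→D gives 6>1; P3→Y gives 9>1]
(B,R,Y): not NE [P1→D gives 5>3; P2→Q gives 10>4]
(C,P,X): not NE [P1→A gives 3>0; P2→Q gives 7>1; P3→Y gives 6>0]
(C,P,Y): not NE [P1→D gives 10>6; P2→R gives 7>4]
(C,Q,X): not NE [P1→A gives 7>5; P3→Y gives 8>7]
(C,Q,Y): NE
(C,R,X): not NE [P1→D gives 6>4; P2→Q gives 7>1; P3→Y gives 6>4]
(C,R,Y): not NE [P1→D gives 5>2]
(D,P,X): not NE [P1→A gives 3>2]
(D,P,Y): NE
(D,Q,X): not NE [P1→A gives 7>6; P2→P gives 8>7]
(D,Q,Y): not NE [P1→C gives 6>4; P2→P gives 8>0; P3→X gives 3>0]
(D,R,X): not NE [P2→P gives 8>5; P3→Y gives 6>1]
(D,R,Y): not NE [P2→P gives 8>7]

NE set: (C,Q,Y), (D,P,Y)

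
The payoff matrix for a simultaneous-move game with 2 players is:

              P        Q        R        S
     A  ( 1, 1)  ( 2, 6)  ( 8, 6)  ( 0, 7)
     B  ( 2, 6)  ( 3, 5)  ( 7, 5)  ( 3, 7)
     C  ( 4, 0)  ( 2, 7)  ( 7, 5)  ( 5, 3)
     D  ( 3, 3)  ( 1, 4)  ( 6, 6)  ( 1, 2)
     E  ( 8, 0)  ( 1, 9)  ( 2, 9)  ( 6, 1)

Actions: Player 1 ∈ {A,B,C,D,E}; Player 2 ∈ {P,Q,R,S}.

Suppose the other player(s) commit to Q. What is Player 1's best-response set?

BR_1 = {B}

u_1(A vs Q) = 2
u_1(B vs Q) = 3
u_1(C vs Q) = 2
u_1(D vs Q) = 1
u_1(E vs Q) = 1
max payoff 3 at {B}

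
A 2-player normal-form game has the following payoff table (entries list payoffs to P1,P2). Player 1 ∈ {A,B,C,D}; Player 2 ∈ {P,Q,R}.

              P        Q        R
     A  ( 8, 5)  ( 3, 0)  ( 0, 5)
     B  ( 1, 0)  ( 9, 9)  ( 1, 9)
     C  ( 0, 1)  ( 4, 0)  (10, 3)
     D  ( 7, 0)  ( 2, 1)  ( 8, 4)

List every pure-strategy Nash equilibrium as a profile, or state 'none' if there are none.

(A,P): NE
(A,Q): not NE [P1→B gives 9>3; P2→R gives 5>0]
(A,R): not NE [P1→C gives 10>0]
(B,P): not NE [P1→A gives 8>1; P2→R gives 9>0]
(B,Q): NE
(B,R): not NE [P1→C gives 10>1]
(C,P): not NE [P1→A gives 8>0; P2→R gives 3>1]
(C,Q): not NE [P1→B gives 9>4; P2→R gives 3>0]
(C,R): NE
(D,P): not NE [P1→A gives 8>7; P2→R gives 4>0]
(D,Q): not NE [P1→B gives 9>2; P2→R gives 4>1]
(D,R): not NE [P1→C gives 10>8]

NE set: (A,P), (B,Q), (C,R)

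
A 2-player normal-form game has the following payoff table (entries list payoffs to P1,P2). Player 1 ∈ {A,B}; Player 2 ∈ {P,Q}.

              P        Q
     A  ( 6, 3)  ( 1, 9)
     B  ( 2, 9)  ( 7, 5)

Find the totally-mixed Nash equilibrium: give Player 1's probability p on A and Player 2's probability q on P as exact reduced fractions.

p=2/5, q=3/5

P1 indiff ⇒ q·6+(1-q)·1 = q·2+(1-q)·7 ⇒ q(4) = (1-q)(6) ⇒ q = 3/5
P2 indiff ⇒ p·3+(1-p)·9 = p·9+(1-p)·5 ⇒ p(-6) = (1-p)(-4) ⇒ p = 2/5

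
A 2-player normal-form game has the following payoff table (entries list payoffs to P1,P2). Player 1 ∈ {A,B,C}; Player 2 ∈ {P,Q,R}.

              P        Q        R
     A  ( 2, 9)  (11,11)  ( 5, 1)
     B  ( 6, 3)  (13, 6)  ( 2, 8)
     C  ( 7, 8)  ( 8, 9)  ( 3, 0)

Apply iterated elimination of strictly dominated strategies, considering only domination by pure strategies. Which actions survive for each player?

P2 drop P (Q beats it: A:11>9 B:6>3 C:9>8)
P1 drop C (A beats it: Q:11>8 R:5>3)
P1→{A,B} P2→{Q,R}

Survivors P1:{A,B} P2:{Q,R}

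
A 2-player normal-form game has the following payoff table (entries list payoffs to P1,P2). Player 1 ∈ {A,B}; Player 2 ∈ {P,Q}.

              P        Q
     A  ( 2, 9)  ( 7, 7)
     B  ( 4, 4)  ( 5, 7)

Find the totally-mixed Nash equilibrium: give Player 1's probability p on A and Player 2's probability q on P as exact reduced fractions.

P1 indiff ⇒ q·2+(1-q)·7 = q·4+(1-q)·5 ⇒ q(-2) = (1-q)(-2) ⇒ q = 1/2
P2 indiff ⇒ p·9+(1-p)·4 = p·7+(1-p)·7 ⇒ p(2) = (1-p)(3) ⇒ p = 3/5

p=3/5, q=1/2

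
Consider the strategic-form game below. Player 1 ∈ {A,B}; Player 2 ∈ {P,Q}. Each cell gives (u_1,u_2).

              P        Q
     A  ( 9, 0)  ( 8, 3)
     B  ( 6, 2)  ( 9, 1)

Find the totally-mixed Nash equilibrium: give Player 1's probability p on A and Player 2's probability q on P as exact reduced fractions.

p=1/4, q=1/4

P1 indiff ⇒ q·9+(1-q)·8 = q·6+(1-q)·9 ⇒ q(3) = (1-q)(1) ⇒ q = 1/4
P2 indiff ⇒ p·0+(1-p)·2 = p·3+(1-p)·1 ⇒ p(-3) = (1-p)(-1) ⇒ p = 1/4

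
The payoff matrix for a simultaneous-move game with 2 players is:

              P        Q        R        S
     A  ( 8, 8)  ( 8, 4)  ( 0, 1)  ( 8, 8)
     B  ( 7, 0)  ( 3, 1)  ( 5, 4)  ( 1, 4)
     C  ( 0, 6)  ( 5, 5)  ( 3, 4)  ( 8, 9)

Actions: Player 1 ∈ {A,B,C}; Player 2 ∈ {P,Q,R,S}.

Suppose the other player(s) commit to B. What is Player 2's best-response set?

u_2(P vs B) = 0
u_2(Q vs B) = 1
u_2(R vs B) = 4
u_2(S vs B) = 4
max payoff 4 at {R,S}

P2 best: {R,S}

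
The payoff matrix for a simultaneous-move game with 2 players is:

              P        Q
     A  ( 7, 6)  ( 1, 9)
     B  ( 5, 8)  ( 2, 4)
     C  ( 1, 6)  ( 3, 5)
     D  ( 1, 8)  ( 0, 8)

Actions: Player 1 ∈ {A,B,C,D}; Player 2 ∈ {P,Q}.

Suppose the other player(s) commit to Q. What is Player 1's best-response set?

P1 best: {C}

u_1(A vs Q) = 1
u_1(B vs Q) = 2
u_1(C vs Q) = 3
u_1(D vs Q) = 0
max payoff 3 at {C}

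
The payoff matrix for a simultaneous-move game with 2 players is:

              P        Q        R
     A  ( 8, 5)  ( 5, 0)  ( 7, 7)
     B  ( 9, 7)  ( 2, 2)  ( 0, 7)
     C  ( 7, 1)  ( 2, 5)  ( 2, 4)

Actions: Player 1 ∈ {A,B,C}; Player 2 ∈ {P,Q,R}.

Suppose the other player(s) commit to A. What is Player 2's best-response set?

u_2(P vs A) = 5
u_2(Q vs A) = 0
u_2(R vs A) = 7
max payoff 7 at {R}

BR_2 = {R}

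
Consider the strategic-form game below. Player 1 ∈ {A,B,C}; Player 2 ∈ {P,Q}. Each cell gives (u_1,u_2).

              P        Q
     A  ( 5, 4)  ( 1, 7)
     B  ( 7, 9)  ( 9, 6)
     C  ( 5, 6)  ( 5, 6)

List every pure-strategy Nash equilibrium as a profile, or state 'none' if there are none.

(A,P): not NE [P1→B gives 7>5; P2→Q gives 7>4]
(A,Q): not NE [P1→B gives 9>1]
(B,P): NE
(B,Q): not NE [P2→P gives 9>6]
(C,P): not NE [P1→B gives 7>5]
(C,Q): not NE [P1→B gives 9>5]

PSNE = {(B,P)}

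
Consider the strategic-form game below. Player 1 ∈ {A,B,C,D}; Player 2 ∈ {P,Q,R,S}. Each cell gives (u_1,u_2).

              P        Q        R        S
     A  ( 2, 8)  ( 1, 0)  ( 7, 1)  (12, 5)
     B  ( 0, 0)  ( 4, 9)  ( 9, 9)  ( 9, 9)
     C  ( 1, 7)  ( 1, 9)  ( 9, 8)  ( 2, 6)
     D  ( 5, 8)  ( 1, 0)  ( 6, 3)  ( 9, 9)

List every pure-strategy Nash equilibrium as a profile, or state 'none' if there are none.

(A,P): not NE [P1→D gives 5>2]
(A,Q): not NE [P1→B gives 4>1; P2→P gives 8>0]
(A,R): not NE [P1→C gives 9>7; P2→P gives 8>1]
(A,S): not NE [P2→P gives 8>5]
(B,P): not NE [P1→D gives 5>0; P2→S gives 9>0]
(B,Q): NE
(B,R): NE
(B,S): not NE [P1→A gives 12>9]
(C,P): not NE [P1→D gives 5>1; P2→Q gives 9>7]
(C,Q): not NE [P1→B gives 4>1]
(C,R): not NE [P2→Q gives 9>8]
(C,S): not NE [P1→A gives 12>2; P2→Q gives 9>6]
(D,P): not NE [P2→S gives 9>8]
(D,Q): not NE [P1→B gives 4>1; P2→S gives 9>0]
(D,R): not NE [P1→C gives 9>6; P2→S gives 9>3]
(D,S): not NE [P1→A gives 12>9]

Nash profiles: (B,Q), (B,R)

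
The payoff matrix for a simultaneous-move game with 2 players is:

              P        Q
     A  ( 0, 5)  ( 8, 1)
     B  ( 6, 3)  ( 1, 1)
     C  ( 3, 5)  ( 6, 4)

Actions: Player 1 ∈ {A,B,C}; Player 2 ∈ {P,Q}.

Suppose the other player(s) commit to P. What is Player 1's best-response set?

argmax u_1 = {B}

u_1(A vs P) = 0
u_1(B vs P) = 6
u_1(C vs P) = 3
max payoff 6 at {B}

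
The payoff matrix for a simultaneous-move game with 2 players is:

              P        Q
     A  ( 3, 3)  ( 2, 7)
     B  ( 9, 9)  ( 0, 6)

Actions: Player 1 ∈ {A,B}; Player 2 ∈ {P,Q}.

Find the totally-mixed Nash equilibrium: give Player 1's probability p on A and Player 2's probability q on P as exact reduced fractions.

p=3/7, q=1/4

P1 indiff ⇒ q·3+(1-q)·2 = q·9+(1-q)·0 ⇒ q(-6) = (1-q)(-2) ⇒ q = 1/4
P2 indiff ⇒ p·3+(1-p)·9 = p·7+(1-p)·6 ⇒ p(-4) = (1-p)(-3) ⇒ p = 3/7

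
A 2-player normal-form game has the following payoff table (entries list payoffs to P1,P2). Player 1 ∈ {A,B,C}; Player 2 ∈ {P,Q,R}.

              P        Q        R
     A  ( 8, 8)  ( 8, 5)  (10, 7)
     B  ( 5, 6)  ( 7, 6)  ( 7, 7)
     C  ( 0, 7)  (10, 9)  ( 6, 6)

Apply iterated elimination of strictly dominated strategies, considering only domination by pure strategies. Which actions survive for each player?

IESDS → P1:{A,C} P2:{P,Q}

P1 drop B (A beats it: P:8>5 Q:8>7 R:10>7)
P2 drop R (P beats it: A:8>7 C:7>6)
P1→{A,C} P2→{P,Q}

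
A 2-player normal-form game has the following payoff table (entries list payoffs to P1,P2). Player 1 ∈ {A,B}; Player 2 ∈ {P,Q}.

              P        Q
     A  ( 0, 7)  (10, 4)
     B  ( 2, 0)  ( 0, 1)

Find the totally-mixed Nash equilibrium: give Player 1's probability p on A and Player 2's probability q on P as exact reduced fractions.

P1 indiff ⇒ q·0+(1-q)·10 = q·2+(1-q)·0 ⇒ q(-2) = (1-q)(-10) ⇒ q = 5/6
P2 indiff ⇒ p·7+(1-p)·0 = p·4+(1-p)·1 ⇒ p(3) = (1-p)(1) ⇒ p = 1/4

(p,q) = (1/4, 5/6)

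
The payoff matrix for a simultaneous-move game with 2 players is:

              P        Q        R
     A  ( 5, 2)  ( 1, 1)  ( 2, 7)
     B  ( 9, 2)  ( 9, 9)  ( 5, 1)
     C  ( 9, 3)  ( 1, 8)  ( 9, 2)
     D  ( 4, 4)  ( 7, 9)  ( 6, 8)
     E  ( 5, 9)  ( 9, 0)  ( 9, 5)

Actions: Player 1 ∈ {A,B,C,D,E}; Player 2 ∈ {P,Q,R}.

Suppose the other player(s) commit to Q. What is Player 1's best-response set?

BR_1 = {B,E}

u_1(A vs Q) = 1
u_1(B vs Q) = 9
u_1(C vs Q) = 1
u_1(D vs Q) = 7
u_1(E vs Q) = 9
max payoff 9 at {B,E}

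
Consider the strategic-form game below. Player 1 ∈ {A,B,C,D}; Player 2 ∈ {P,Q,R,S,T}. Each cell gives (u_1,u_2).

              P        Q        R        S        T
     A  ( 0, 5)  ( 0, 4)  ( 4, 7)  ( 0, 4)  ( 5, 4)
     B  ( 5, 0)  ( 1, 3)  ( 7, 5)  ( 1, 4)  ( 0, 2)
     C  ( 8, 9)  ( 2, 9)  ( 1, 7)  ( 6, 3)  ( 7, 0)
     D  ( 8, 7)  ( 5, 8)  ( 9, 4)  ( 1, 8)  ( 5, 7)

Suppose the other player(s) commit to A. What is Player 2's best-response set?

u_2(P vs A) = 5
u_2(Q vs A) = 4
u_2(R vs A) = 7
u_2(S vs A) = 4
u_2(T vs A) = 4
max payoff 7 at {R}

P2 best: {R}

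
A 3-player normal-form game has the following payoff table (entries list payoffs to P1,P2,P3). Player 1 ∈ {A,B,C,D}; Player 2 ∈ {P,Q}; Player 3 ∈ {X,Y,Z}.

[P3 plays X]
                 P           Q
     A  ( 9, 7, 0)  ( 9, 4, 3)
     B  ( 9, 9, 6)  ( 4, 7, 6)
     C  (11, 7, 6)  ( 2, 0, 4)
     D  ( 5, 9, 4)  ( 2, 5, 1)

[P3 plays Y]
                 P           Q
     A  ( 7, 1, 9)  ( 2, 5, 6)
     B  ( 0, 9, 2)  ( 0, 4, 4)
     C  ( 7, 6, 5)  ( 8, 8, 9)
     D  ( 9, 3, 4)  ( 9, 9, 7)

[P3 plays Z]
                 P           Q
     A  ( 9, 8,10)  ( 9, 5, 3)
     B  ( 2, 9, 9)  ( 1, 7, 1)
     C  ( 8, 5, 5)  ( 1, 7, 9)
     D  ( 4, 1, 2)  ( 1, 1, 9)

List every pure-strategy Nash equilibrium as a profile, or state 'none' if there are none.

Nash profiles: (A,P,Z), (C,P,X)

(A,P,X): not NE [P1→C gives 11>9; P3→Z gives 10>0]
(A,P,Y): not NE [P1→D gives 9>7; P2→Q gives 5>1; P3→Z gives 10>9]
(A,P,Z): NE
(A,Q,X): not NE [P2→P gives 7>4; P3→Y gives 6>3]
(A,Q,Y): not NE [P1→D gives 9>2]
(A,Q,Z): not NE [P2→P gives 8>5; P3→Y gives 6>3]
(B,P,X): not NE [P1→C gives 11>9; P3→Z gives 9>6]
(B,P,Y): not NE [P1→D gives 9>0; P3→Z gives 9>2]
(B,P,Z): not NE [P1→A gives 9>2]
(B,Q,X): not NE [P1→A gives 9>4; P2→P gives 9>7]
(B,Q,Y): not NE [P1→D gives 9>0; P2→P gives 9>4; P3→X gives 6>4]
(B,Q,Z): not NE [P1→A gives 9>1; P2→P gives 9>7; P3→X gives 6>1]
(C,P,X): NE
(C,P,Y): not NE [P1→D gives 9>7; P2→Q gives 8>6; P3→X gives 6>5]
(C,P,Z): not NE [P1→A gives 9>8; P2→Q gives 7>5; P3→X gives 6>5]
(C,Q,X): not NE [P1→A gives 9>2; P2→P gives 7>0; P3→Z gives 9>4]
(C,Q,Y): not NE [P1→D gives 9>8]
(C,Q,Z): not NE [P1→A gives 9>1]
(D,P,X): not NE [P1→C gives 11>5]
(D,P,Y): not NE [P2→Q gives 9>3]
(D,P,Z): not NE [P1→A gives 9>4; P3→Y gives 4>2]
(D,Q,X): not NE [P1→A gives 9>2; P2→P gives 9>5; P3→Z gives 9>1]
(D,Q,Y): not NE [P3→Z gives 9>7]
(D,Q,Z): not NE [P1→A gives 9>1]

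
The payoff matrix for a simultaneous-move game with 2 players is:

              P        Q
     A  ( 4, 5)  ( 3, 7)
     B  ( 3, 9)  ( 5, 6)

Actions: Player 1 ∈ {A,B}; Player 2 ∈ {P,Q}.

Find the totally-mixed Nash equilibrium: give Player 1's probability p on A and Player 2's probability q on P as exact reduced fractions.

P1 indiff ⇒ q·4+(1-q)·3 = q·3+(1-q)·5 ⇒ q(1) = (1-q)(2) ⇒ q = 2/3
P2 indiff ⇒ p·5+(1-p)·9 = p·7+(1-p)·6 ⇒ p(-2) = (1-p)(-3) ⇒ p = 3/5

P1 mixes 3/5 on A; P2 mixes 2/3 on P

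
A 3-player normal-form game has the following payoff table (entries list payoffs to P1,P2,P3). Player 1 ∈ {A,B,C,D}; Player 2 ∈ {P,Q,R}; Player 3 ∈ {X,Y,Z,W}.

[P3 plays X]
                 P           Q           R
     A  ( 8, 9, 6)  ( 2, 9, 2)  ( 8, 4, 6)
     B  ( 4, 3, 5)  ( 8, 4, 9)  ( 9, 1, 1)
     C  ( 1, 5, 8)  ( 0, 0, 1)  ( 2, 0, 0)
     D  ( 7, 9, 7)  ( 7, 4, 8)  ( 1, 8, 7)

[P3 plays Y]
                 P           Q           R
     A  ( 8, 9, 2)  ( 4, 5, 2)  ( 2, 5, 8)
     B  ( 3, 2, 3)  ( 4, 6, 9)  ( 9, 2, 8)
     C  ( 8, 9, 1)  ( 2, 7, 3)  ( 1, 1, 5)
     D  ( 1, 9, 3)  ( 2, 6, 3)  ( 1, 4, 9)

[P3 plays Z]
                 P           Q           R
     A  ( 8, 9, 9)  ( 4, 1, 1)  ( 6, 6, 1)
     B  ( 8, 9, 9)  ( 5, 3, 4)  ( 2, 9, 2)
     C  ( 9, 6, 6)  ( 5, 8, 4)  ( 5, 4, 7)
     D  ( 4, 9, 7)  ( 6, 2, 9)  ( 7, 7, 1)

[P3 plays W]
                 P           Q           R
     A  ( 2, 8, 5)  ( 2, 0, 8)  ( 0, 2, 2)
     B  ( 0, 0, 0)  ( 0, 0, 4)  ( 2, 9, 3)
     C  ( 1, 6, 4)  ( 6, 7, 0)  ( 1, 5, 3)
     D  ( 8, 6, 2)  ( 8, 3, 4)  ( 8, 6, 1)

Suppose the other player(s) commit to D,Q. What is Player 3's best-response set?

u_3(X vs D,Q) = 8
u_3(Y vs D,Q) = 3
u_3(Z vs D,Q) = 9
u_3(W vs D,Q) = 4
max payoff 9 at {Z}

P3 best: {Z}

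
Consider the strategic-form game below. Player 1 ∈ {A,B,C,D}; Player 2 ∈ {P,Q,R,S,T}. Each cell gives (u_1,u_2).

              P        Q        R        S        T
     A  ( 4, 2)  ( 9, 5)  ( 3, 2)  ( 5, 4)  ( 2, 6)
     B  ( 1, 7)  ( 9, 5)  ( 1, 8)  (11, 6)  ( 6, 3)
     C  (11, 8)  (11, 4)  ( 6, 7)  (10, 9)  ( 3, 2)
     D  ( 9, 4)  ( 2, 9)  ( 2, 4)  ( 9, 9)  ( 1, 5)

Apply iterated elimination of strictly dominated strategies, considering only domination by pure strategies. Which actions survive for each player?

P1 drop A (C beats it: P:11>4 Q:11>9 R:6>3 S:10>5 T:3>2)
P1 drop D (C beats it: P:11>9 Q:11>2 R:6>2 S:10>9 T:3>1)
P2 drop Q (P beats it: B:7>5 C:8>4)
P2 drop T (P beats it: B:7>3 C:8>2)
P1→{B,C} P2→{P,R,S}

IESDS → P1:{B,C} P2:{P,R,S}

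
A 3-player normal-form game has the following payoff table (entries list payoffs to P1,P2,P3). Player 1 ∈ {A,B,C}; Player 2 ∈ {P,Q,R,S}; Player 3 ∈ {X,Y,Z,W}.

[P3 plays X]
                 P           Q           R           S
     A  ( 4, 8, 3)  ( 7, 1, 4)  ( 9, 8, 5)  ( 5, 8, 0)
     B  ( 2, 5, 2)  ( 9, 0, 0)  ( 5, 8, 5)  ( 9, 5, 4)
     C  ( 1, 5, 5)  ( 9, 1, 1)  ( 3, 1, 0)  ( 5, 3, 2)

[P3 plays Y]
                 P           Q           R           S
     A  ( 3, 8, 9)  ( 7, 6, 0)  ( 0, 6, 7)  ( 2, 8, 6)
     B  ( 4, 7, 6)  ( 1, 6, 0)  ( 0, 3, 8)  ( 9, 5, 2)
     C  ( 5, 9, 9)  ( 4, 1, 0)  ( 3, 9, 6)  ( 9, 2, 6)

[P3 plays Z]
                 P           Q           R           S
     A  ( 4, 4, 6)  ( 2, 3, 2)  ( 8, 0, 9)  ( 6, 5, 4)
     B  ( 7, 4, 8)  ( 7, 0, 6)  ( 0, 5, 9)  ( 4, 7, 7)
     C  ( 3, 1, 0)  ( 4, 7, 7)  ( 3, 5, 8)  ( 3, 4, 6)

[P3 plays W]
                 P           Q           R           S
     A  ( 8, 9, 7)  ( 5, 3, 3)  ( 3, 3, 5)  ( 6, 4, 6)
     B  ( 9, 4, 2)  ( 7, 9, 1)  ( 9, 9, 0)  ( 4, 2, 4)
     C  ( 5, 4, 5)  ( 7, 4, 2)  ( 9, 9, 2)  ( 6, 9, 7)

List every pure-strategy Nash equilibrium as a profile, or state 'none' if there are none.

(A,P,X): not NE [P3→Y gives 9>3]
(A,P,Y): not NE [P1→C gives 5>3]
(A,P,Z): not NE [P1→B gives 7>4; P2→S gives 5>4; P3→Y gives 9>6]
(A,P,W): not NE [P1→B gives 9>8; P3→Y gives 9>7]
(A,Q,X): not NE [P1→C gives 9>7; P2→S gives 8>1]
(A,Q,Y): not NE [P2→S gives 8>6; P3→X gives 4>0]
(A,Q,Z): not NE [P1→B gives 7>2; P2→S gives 5>3; P3→X gives 4>2]
(A,Q,W): not NE [P1→C gives 7>5; P2→P gives 9>3; P3→X gives 4>3]
(A,R,X): not NE [P3→Z gives 9>5]
(A,R,Y): not NE [P1→C gives 3>0; P2→S gives 8>6; P3→Z gives 9>7]
(A,R,Z): not NE [P2→S gives 5>0]
(A,R,W): not NE [P1→C gives 9>3; P2→P gives 9>3; P3→Z gives 9>5]
(A,S,X): not NE [P1→B gives 9>5; P3→W gives 6>0]
(A,S,Y): not NE [P1→C gives 9>2]
(A,S,Z): not NE [P3→W gives 6>4]
(A,S,W): not NE [P2→P gives 9>4]
(B,P,X): not NE [P1→A gives 4>2; P2→R gives 8>5; P3→Z gives 8>2]
(B,P,Y): not NE [P1→C gives 5>4; P3→Z gives 8>6]
(B,P,Z): not NE [P2→S gives 7>4]
(B,P,W): not NE [P2→R gives 9>4; P3→Z gives 8>2]
(B,Q,X): not NE [P2→R gives 8>0; P3→Z gives 6>0]
(B,Q,Y): not NE [P1→A gives 7>1; P2→P gives 7>6; P3→Z gives 6>0]
(B,Q,Z): not NE [P2→S gives 7>0]
(B,Q,W): not NE [P3→Z gives 6>1]
(B,R,X): not NE [P1→A gives 9>5; P3→Z gives 9>5]
(B,R,Y): not NE [P1→C gives 3>0; P2→P gives 7>3; P3→Z gives 9>8]
(B,R,Z): not NE [P1→A gives 8>0; P2→S gives 7>5]
(B,R,W): not NE [P3→Z gives 9>0]
(B,S,X): not NE [P2→R gives 8>5; P3→Z gives 7>4]
(B,S,Y): not NE [P2→P gives 7>5; P3→Z gives 7>2]
(B,S,Z): not NE [P1→A gives 6>4]
(B,S,W): not NE [P1→C gives 6>4; P2→R gives 9>2; P3→Z gives 7>4]
(C,P,X): not NE [P1→A gives 4>1; P3→Y gives 9>5]
(C,P,Y): NE
(C,P,Z): not NE [P1→B gives 7>3; P2→Q gives 7>1; P3→Y gives 9>0]
(C,P,W): not NE [P1→B gives 9>5; P2→S gives 9>4; P3→Y gives 9>5]
(C,Q,X): not NE [P2→P gives 5>1; P3→Z gives 7>1]
(C,Q,Y): not NE [P1→A gives 7>4; P2→R gives 9>1; P3→Z gives 7>0]
(C,Q,Z): not NE [P1→B gives 7>4]
(C,Q,W): not NE [P2→S gives 9>4; P3→Z gives 7>2]
(C,R,X): not NE [P1→A gives 9>3; P2→P gives 5>1; P3→Z gives 8>0]
(C,R,Y): not NE [P3→Z gives 8>6]
(C,R,Z): not NE [P1→A gives 8>3; P2→Q gives 7>5]
(C,R,W): not NE [P3→Z gives 8>2]
(C,S,X): not NE [P1→B gives 9>5; P2→P gives 5>3; P3→W gives 7>2]
(C,S,Y): not NE [P2→R gives 9>2; P3→W gives 7>6]
(C,S,Z): not NE [P1→A gives 6>3; P2→Q gives 7>4; P3→W gives 7>6]
(C,S,W): NE

PSNE = {(C,P,Y), (C,S,W)}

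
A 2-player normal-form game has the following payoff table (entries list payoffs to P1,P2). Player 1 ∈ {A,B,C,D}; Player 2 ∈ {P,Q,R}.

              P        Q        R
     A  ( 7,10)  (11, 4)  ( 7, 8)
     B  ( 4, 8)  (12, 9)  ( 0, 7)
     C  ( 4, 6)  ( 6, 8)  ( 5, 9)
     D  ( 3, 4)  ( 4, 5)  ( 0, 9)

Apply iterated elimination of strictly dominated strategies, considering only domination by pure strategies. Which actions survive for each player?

P1 drop C (A beats it: P:7>4 Q:11>6 R:7>5)
P1 drop D (A beats it: P:7>3 Q:11>4 R:7>0)
P2 drop R (P beats it: A:10>8 B:8>7)
P1→{A,B} P2→{P,Q}

IESDS → P1:{A,B} P2:{P,Q}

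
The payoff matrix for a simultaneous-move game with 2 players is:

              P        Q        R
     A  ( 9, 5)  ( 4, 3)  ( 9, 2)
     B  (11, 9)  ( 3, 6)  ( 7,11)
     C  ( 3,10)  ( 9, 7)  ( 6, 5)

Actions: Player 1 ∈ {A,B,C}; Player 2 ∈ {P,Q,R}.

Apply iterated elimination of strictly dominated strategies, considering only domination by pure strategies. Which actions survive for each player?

P2 drop Q (P beats it: A:5>3 B:9>6 C:10>7)
P1 drop C (A beats it: P:9>3 R:9>6)
P1→{A,B} P2→{P,R}

Remaining: P1:{A,B} P2:{P,R}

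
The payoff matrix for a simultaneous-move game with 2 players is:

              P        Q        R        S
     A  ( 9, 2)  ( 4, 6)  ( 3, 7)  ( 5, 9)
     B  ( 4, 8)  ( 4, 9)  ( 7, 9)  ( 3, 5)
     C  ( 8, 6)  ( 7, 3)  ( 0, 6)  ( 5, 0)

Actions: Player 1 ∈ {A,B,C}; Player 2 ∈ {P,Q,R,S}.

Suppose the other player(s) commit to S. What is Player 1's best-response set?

BR_1 = {A,C}

u_1(A vs S) = 5
u_1(B vs S) = 3
u_1(C vs S) = 5
max payoff 5 at {A,C}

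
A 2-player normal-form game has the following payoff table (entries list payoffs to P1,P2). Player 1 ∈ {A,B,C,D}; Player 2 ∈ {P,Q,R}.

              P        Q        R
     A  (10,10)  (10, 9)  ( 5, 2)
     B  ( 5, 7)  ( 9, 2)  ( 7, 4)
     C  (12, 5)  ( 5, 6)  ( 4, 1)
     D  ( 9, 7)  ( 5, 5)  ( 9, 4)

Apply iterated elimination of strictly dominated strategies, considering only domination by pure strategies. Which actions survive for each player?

P2 drop R (P beats it: A:10>2 B:7>4 C:5>1 D:7>4)
P1 drop B (A beats it: P:10>5 Q:10>9)
P1 drop D (A beats it: P:10>9 Q:10>5)
P1→{A,C} P2→{P,Q}

Remaining: P1:{A,C} P2:{P,Q}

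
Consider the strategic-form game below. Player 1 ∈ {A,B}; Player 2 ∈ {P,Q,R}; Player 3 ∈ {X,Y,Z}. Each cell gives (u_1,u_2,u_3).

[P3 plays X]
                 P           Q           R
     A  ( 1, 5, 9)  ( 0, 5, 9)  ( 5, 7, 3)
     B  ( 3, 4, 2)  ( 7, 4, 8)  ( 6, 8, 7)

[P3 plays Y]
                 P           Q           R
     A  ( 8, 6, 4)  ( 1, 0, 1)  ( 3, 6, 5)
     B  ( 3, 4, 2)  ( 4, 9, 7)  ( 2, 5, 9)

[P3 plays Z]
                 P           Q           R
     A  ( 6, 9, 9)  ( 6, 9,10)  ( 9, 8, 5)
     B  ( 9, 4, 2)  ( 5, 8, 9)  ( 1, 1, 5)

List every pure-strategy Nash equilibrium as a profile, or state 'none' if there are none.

(A,P,X): not NE [P1→B gives 3>1; P2→R gives 7>5]
(A,P,Y): not NE [P3→Z gives 9>4]
(A,P,Z): not NE [P1→B gives 9>6]
(A,Q,X): not NE [P1→B gives 7>0; P2→R gives 7>5; P3→Z gives 10>9]
(A,Q,Y): not NE [P1→B gives 4>1; P2→R gives 6>0; P3→Z gives 10>1]
(A,Q,Z): NE
(A,R,X): not NE [P1→B gives 6>5; P3→Z gives 5>3]
(A,R,Y): NE
(A,R,Z): not NE [P2→Q gives 9>8]
(B,P,X): not NE [P2→R gives 8>4]
(B,P,Y): not NE [P1→A gives 8>3; P2→Q gives 9>4]
(B,P,Z): not NE [P2→Q gives 8>4]
(B,Q,X): not NE [P2→R gives 8>4; P3→Z gives 9>8]
(B,Q,Y): not NE [P3→Z gives 9>7]
(B,Q,Z): not NE [P1→A gives 6>5]
(B,R,X): not NE [P3→Y gives 9>7]
(B,R,Y): not NE [P1→A gives 3>2; P2→Q gives 9>5]
(B,R,Z): not NE [P1→A gives 9>1; P2→Q gives 8>1; P3→Y gives 9>5]

Nash profiles: (A,Q,Z), (A,R,Y)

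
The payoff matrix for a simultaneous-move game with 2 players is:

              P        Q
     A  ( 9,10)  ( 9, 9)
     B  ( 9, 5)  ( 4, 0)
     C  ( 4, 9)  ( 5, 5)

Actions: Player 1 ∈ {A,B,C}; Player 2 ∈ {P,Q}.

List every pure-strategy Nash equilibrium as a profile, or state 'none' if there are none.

(A,P): NE
(A,Q): not NE [P2→P gives 10>9]
(B,P): NE
(B,Q): not NE [P1→A gives 9>4; P2→P gives 5>0]
(C,P): not NE [P1→B gives 9>4]
(C,Q): not NE [P1→A gives 9>5; P2→P gives 9>5]

NE set: (A,P), (B,P)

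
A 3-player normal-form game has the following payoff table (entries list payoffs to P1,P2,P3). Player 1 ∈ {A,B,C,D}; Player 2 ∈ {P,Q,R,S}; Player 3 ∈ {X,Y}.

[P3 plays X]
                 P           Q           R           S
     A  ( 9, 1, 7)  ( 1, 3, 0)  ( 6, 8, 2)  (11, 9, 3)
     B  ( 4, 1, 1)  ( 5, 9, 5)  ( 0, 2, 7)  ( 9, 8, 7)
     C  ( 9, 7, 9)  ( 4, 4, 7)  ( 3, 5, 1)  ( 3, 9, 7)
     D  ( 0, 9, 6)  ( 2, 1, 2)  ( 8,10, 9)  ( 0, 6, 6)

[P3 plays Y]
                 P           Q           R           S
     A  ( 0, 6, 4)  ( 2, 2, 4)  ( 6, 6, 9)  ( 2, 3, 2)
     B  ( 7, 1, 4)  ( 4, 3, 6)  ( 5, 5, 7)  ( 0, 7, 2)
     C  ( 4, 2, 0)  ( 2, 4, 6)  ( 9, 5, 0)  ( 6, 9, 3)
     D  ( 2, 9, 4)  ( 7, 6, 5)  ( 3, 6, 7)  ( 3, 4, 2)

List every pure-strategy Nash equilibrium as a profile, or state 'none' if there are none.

NE set: (A,S,X), (D,R,X)

(A,P,X): not NE [P2→S gives 9>1]
(A,P,Y): not NE [P1→B gives 7>0; P3→X gives 7>4]
(A,Q,X): not NE [P1→B gives 5>1; P2→S gives 9>3; P3→Y gives 4>0]
(A,Q,Y): not NE [P1→D gives 7>2; P2→R gives 6>2]
(A,R,X): not NE [P1→D gives 8>6; P2→S gives 9>8; P3→Y gives 9>2]
(A,R,Y): not NE [P1→C gives 9>6]
(A,S,X): NE
(A,S,Y): not NE [P1→C gives 6>2; P2→R gives 6>3; P3→X gives 3>2]
(B,P,X): not NE [P1→C gives 9>4; P2→Q gives 9>1; P3→Y gives 4>1]
(B,P,Y): not NE [P2→S gives 7>1]
(B,Q,X): not NE [P3→Y gives 6>5]
(B,Q,Y): not NE [P1→D gives 7>4; P2→S gives 7>3]
(B,R,X): not NE [P1→D gives 8>0; P2→Q gives 9>2]
(B,R,Y): not NE [P1→C gives 9>5; P2→S gives 7>5]
(B,S,X): not NE [P1→A gives 11>9; P2→Q gives 9>8]
(B,S,Y): not NE [P1→C gives 6>0; P3→X gives 7>2]
(C,P,X): not NE [P2→S gives 9>7]
(C,P,Y): not NE [P1→B gives 7>4; P2→S gives 9>2; P3→X gives 9>0]
(C,Q,X): not NE [P1→B gives 5>4; P2→S gives 9>4]
(C,Q,Y): not NE [P1→D gives 7>2; P2→S gives 9>4; P3→X gives 7>6]
(C,R,X): not NE [P1→D gives 8>3; P2→S gives 9>5]
(C,R,Y): not NE [P2→S gives 9>5; P3→X gives 1>0]
(C,S,X): not NE [P1→A gives 11>3]
(C,S,Y): not NE [P3→X gives 7>3]
(D,P,X): not NE [P1→C gives 9>0; P2→R gives 10>9]
(D,P,Y): not NE [P1→B gives 7>2; P3→X gives 6>4]
(D,Q,X): not NE [P1→B gives 5>2; P2→R gives 10>1; P3→Y gives 5>2]
(D,Q,Y): not NE [P2→P gives 9>6]
(D,R,X): NE
(D,R,Y): not NE [P1→C gives 9>3; P2→P gives 9>6; P3→X gives 9>7]
(D,S,X): not NE [P1→A gives 11>0; P2→R gives 10>6]
(D,S,Y): not NE [P1→C gives 6>3; P2→P gives 9>4; P3→X gives 6>2]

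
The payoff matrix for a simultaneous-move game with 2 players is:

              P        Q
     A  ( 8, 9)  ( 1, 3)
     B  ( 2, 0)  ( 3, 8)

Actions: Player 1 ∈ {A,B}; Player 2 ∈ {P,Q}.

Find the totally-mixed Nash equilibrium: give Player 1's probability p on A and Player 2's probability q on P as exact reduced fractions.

P1 indiff ⇒ q·8+(1-q)·1 = q·2+(1-q)·3 ⇒ q(6) = (1-q)(2) ⇒ q = 1/4
P2 indiff ⇒ p·9+(1-p)·0 = p·3+(1-p)·8 ⇒ p(6) = (1-p)(8) ⇒ p = 4/7

p=4/7, q=1/4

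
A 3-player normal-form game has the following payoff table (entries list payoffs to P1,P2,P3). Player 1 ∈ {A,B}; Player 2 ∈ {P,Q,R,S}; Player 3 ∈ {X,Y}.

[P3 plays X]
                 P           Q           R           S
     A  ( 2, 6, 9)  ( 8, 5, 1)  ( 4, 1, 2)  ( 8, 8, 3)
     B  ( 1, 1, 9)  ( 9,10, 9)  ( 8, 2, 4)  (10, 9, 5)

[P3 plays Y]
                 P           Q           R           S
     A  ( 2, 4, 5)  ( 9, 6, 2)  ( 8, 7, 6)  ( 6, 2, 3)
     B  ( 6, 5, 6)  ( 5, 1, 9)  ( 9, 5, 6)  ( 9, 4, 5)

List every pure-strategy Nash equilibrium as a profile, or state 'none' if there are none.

Nash profiles: (B,Q,X), (B,R,Y)

(A,P,X): not NE [P2→S gives 8>6]
(A,P,Y): not NE [P1→B gives 6>2; P2→R gives 7>4; P3→X gives 9>5]
(A,Q,X): not NE [P1→B gives 9>8; P2→S gives 8>5; P3→Y gives 2>1]
(A,Q,Y): not NE [P2→R gives 7>6]
(A,R,X): not NE [P1→B gives 8>4; P2→S gives 8>1; P3→Y gives 6>2]
(A,R,Y): not NE [P1→B gives 9>8]
(A,S,X): not NE [P1→B gives 10>8]
(A,S,Y): not NE [P1→B gives 9>6; P2→R gives 7>2]
(B,P,X): not NE [P1→A gives 2>1; P2→Q gives 10>1]
(B,P,Y): not NE [P3→X gives 9>6]
(B,Q,X): NE
(B,Q,Y): not NE [P1→A gives 9>5; P2→R gives 5>1]
(B,R,X): not NE [P2→Q gives 10>2; P3→Y gives 6>4]
(B,R,Y): NE
(B,S,X): not NE [P2→Q gives 10>9]
(B,S,Y): not NE [P2→R gives 5>4]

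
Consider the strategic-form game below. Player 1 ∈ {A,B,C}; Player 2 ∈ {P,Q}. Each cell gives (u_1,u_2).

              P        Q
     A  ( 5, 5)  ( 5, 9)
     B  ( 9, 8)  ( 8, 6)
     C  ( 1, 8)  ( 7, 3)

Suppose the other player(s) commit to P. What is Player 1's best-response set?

argmax u_1 = {B}

u_1(A vs P) = 5
u_1(B vs P) = 9
u_1(C vs P) = 1
max payoff 9 at {B}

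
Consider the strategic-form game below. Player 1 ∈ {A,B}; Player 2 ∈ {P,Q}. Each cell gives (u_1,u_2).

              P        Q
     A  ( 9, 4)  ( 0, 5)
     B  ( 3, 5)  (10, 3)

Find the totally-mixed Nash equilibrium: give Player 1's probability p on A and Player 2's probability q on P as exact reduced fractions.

P1 indiff ⇒ q·9+(1-q)·0 = q·3+(1-q)·10 ⇒ q(6) = (1-q)(10) ⇒ q = 5/8
P2 indiff ⇒ p·4+(1-p)·5 = p·5+(1-p)·3 ⇒ p(-1) = (1-p)(-2) ⇒ p = 2/3

P1 mixes 2/3 on A; P2 mixes 5/8 on P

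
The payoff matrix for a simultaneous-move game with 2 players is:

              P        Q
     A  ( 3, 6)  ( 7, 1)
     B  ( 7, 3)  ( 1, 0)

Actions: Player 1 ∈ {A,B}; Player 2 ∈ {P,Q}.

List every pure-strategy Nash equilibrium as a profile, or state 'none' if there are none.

NE set: (B,P)

(A,P): not NE [P1→B gives 7>3]
(A,Q): not NE [P2→P gives 6>1]
(B,P): NE
(B,Q): not NE [P1→A gives 7>1; P2→P gives 3>0]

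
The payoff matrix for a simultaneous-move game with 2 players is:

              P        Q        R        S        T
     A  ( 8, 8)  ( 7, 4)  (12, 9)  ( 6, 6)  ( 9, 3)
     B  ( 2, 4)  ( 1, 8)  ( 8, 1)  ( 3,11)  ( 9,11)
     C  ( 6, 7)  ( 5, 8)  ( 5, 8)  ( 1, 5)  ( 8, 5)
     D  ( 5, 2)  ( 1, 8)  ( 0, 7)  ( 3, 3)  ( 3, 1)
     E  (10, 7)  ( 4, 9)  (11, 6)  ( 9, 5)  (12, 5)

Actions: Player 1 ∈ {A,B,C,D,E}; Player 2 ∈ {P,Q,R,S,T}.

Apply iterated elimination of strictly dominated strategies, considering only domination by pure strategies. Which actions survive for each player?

Survivors P1:{A,E} P2:{P,Q,R}

P1 drop B (E beats it: P:10>2 Q:4>1 R:11>8 S:9>3 T:12>9)
P1 drop C (A beats it: P:8>6 Q:7>5 R:12>5 S:6>1 T:9>8)
P1 drop D (A beats it: P:8>5 Q:7>1 R:12>0 S:6>3 T:9>3)
P2 drop S (P beats it: A:8>6 E:7>5)
P2 drop T (P beats it: A:8>3 E:7>5)
P1→{A,E} P2→{P,Q,R}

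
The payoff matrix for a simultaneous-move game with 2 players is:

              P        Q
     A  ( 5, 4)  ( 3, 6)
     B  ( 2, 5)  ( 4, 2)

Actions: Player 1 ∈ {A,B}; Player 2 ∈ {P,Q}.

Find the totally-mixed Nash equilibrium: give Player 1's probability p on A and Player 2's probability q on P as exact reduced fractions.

P1 indiff ⇒ q·5+(1-q)·3 = q·2+(1-q)·4 ⇒ q(3) = (1-q)(1) ⇒ q = 1/4
P2 indiff ⇒ p·4+(1-p)·5 = p·6+(1-p)·2 ⇒ p(-2) = (1-p)(-3) ⇒ p = 3/5

(p,q) = (3/5, 1/4)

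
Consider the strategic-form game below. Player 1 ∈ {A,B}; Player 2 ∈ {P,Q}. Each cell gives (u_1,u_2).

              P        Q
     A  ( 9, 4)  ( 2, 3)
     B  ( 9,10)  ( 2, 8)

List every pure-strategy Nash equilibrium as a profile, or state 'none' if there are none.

Nash profiles: (A,P), (B,P)

(A,P): NE
(A,Q): not NE [P2→P gives 4>3]
(B,P): NE
(B,Q): not NE [P2→P gives 10>8]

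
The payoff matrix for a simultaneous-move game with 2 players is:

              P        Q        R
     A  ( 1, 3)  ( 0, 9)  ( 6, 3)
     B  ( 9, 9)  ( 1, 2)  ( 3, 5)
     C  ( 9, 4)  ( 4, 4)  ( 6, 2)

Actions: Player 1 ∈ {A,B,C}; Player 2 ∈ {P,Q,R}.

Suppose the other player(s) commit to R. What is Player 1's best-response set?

P1 best: {A,C}

u_1(A vs R) = 6
u_1(B vs R) = 3
u_1(C vs R) = 6
max payoff 6 at {A,C}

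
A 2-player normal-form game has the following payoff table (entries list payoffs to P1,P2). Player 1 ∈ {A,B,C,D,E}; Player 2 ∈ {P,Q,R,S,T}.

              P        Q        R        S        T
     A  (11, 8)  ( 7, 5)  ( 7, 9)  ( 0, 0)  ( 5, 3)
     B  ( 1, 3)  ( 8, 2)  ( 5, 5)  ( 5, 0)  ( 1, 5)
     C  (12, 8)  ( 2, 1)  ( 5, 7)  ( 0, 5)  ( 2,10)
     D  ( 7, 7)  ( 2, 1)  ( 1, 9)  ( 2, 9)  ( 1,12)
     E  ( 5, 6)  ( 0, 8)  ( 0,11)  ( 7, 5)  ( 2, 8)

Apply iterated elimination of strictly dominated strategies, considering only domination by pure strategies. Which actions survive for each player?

Remaining: P1:{A,C} P2:{P,R,T}

P2 drop Q (R beats it: A:9>5 B:5>2 C:7>1 D:9>1 E:11>8)
P2 drop S (T beats it: A:3>0 B:5>0 C:10>5 D:12>9 E:8>5)
P1 drop B (A beats it: P:11>1 R:7>5 T:5>1)
P1 drop D (A beats it: P:11>7 R:7>1 T:5>1)
P1 drop E (A beats it: P:11>5 R:7>0 T:5>2)
P1→{A,C} P2→{P,R,T}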